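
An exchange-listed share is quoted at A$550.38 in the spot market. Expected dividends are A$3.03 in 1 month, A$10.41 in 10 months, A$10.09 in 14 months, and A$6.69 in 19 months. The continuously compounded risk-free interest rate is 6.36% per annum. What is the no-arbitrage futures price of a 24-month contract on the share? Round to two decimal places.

A$592.89

PV(dividends) I = 3.03·e^(−0.0636·1/12) + 10.41·e^(−0.0636·10/12) + 10.09·e^(−0.0636·14/12) + 6.69·e^(−0.0636·19/12)
I = 3.0140 + 9.8726 + 9.3684 + 6.0491 = 28.3041
F = (S − I)·e^(rT) = (550.38 − 28.3041) · e^(0.0636·24/12)
= 522.0759 · e^0.127200 = 522.0759 × 1.135644 = A$592.89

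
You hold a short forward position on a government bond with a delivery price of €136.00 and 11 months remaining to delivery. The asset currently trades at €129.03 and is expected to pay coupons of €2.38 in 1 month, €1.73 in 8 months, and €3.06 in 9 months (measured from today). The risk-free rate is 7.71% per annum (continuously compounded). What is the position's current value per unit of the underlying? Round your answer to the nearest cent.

€4.59

PV(remaining coupons) I = 2.38·e^(−0.0771·1/12) + 1.73·e^(−0.0771·8/12) + 3.06·e^(−0.0771·9/12) = 6.8962
Current forward F = (S − I)·e^(rT) = (129.03 − 6.8962)·e^(0.0771·11/12) = 122.1338 × 1.073232 = 131.0779
Value (long) = (F − K)·e^(−rT) = (131.0779 − 136.00) × 0.931765 = -4.5862
Short position value = −(long value) = €4.59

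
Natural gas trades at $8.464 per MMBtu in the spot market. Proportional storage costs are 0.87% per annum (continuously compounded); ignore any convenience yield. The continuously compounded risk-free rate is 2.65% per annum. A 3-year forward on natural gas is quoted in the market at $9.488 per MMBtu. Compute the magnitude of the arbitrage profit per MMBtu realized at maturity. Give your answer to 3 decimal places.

$0.081 per MMBtu

Fair forward: F* = S·e^(carry·T), with carry = (r + u) = 0.0265 + 0.0087 = 0.0352
F* = 8.464 · e^(0.0352 × 3) = 8.464 · e^0.105600 = 8.464 × 1.111377 = $9.4067
Market $9.488 > fair $9.4067: forward overpriced → cash-and-carry (buy spot, short the forward).
At maturity, profit = |F_mkt − F*| = |9.488 − 9.4067| = $0.081 per MMBtu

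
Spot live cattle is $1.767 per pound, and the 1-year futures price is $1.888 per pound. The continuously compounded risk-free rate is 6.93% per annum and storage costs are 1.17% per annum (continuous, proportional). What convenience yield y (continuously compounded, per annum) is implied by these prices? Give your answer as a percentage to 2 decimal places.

F = S·e^((r+u−y)T) ⇒ (r+u−y) = ln(F/S)/T
ln(1.888/1.767) = 0.066235; /T ⇒ 0.066235
y = r + u − ln(F/S)/T = 0.0693 + 0.0117 − 0.066235 = 0.014765
y = 1.48%

1.48%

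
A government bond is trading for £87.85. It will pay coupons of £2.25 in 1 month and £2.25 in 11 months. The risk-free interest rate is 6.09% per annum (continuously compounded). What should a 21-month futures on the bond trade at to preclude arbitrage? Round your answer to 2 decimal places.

£92.87

PV(coupons) I = 2.25·e^(−0.0609·1/12) + 2.25·e^(−0.0609·11/12)
I = 2.2386 + 2.1278 = 4.3664
F = (S − I)·e^(rT) = (87.85 − 4.3664) · e^(0.0609·21/12)
= 83.4836 · e^0.106575 = 83.4836 × 1.112461 = £92.87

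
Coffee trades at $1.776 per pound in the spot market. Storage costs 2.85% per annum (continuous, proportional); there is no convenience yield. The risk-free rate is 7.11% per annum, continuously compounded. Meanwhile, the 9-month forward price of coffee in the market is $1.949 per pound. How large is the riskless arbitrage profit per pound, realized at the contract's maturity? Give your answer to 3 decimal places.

$0.035 per pound

Fair forward: F* = S·e^(carry·T), with carry = (r + u) = 0.0711 + 0.0285 = 0.0996
F* = 1.776 · e^(0.0996 × 9/12) = 1.776 · e^0.074700 = 1.776 × 1.077561 = $1.9137
Market $1.949 > fair $1.9137: forward overpriced → cash-and-carry (buy spot, short the forward).
At maturity, profit = |F_mkt − F*| = |1.949 − 1.9137| = $0.035 per pound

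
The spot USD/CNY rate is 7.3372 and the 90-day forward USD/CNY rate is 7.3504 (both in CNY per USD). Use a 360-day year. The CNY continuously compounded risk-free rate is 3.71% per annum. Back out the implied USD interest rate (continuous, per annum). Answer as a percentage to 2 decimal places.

2.99%

F = S·e^((r_CNY − r_USD)T) ⇒ r_USD = r_CNY − ln(F/S)/T
ln(7.3504/7.3372) = 0.001797; /(90/360) = 0.007188
r_USD = 0.0371 − 0.007188 = 0.029912
r_USD = 2.99%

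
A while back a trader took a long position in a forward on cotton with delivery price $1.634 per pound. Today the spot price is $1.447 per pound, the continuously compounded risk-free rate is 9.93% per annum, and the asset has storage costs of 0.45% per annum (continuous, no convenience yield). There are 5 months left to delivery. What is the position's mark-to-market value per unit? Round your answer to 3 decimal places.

-$0.118 per pound

Current fair forward for the remaining 5 months: F = S·e^((r + u)·T), (r + u) = 0.0993 + 0.0045 = 0.1038
F = 1.447 · e^(0.1038 × 5/12) = 1.447 × 1.044199 = 1.5110
Value of long forward = (F − K)·e^(−rT) = (1.5110 − 1.634) · e^(−0.0993·5/12)
= -0.1230 × 0.959469 = -0.118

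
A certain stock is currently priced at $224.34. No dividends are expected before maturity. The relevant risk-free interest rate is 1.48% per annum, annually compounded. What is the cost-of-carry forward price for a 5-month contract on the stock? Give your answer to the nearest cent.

$225.72

F = S · (1+r)^T
= 224.34 × 1.006140
F = $225.72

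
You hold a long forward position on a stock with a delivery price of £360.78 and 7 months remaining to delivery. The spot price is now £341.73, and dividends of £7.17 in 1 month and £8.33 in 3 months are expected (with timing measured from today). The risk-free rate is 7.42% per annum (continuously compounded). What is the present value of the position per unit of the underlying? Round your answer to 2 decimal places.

-£19.07

PV(remaining dividends) I = 7.17·e^(−0.0742·1/12) + 8.33·e^(−0.0742·3/12) = 15.3027
Current forward F = (S − I)·e^(rT) = (341.73 − 15.3027)·e^(0.0742·7/12) = 326.4273 × 1.044234 = 340.8665
Value (long) = (F − K)·e^(−rT) = (340.8665 − 360.78) × 0.957640 = -19.0700
Value = -£19.07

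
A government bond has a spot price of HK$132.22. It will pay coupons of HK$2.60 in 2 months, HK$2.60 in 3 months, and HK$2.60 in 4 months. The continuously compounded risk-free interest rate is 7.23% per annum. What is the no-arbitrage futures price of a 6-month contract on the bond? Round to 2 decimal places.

PV(coupons) I = 2.60·e^(−0.0723·2/12) + 2.60·e^(−0.0723·3/12) + 2.60·e^(−0.0723·4/12)
I = 2.5689 + 2.5534 + 2.5381 = 7.6604
F = (S − I)·e^(rT) = (132.22 − 7.6604) · e^(0.0723·6/12)
= 124.5596 · e^0.036150 = 124.5596 × 1.036811 = HK$129.14

HK$129.14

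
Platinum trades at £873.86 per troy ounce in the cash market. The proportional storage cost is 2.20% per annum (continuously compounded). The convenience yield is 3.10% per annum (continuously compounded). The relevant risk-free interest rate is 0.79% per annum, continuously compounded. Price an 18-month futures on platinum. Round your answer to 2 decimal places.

Net carry = r + u − y = 0.0079 + 0.0220 − 0.0310 = -0.0011
F = S·e^((r+u−y)T) = 873.86 · e^(-0.0011 × 18/12) = 873.86 · e^-0.001650
= 873.86 × 0.998351 = £872.42 per troy ounce

£872.42 per troy ounce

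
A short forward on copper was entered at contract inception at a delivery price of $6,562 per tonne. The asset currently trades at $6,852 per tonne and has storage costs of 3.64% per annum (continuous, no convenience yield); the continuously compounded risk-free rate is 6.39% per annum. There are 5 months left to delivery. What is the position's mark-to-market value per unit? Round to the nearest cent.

-$567.12 per tonne

Current fair forward for the remaining 5 months: F = S·e^((r + u)·T), (r + u) = 0.0639 + 0.0364 = 0.1003
F = 6852 · e^(0.1003 × 5/12) = 6852 × 1.04267723 = 7144.4244
Value of long forward = (F − K)·e^(−rT) = (7144.4244 − 6562) · e^(−0.0639·5/12)
= 582.4244 × 0.97372632 = 567.12
Short position value = −(long value) = -$567.12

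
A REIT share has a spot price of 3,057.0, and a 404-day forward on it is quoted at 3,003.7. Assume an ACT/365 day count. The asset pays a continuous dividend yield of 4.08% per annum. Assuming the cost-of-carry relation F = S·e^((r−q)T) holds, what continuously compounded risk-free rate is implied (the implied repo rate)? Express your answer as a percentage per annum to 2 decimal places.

2.49%

From F = S·e^((r−q)T): (r − q) = ln(F/S)/T
ln(3003.7/3057.0) = ln(0.982565) = -0.017589
(r − q) = -0.017589 / (404/365) = -0.015891
r = ln(F/S)/T + q = -0.015891 + 0.0408 = 0.024909
r = 2.49%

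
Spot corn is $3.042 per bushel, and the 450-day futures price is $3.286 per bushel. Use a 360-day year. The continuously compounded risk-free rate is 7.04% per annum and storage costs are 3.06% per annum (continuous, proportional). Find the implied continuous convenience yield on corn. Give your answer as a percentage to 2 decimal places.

F = S·e^((r+u−y)T) ⇒ (r+u−y) = ln(F/S)/T
ln(3.286/3.042) = 0.077156; /T ⇒ 0.061725
y = r + u − ln(F/S)/T = 0.0704 + 0.0306 − 0.061725 = 0.039275
y = 3.93%

3.93%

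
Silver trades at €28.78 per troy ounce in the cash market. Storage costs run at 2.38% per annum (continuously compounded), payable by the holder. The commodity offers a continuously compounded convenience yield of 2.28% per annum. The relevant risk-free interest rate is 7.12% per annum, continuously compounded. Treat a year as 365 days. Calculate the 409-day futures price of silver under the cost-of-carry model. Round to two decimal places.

Net carry = r + u − y = 0.0712 + 0.0238 − 0.0228 = 0.0722
F = S·e^((r+u−y)T) = 28.78 · e^(0.0722 × 409/365) = 28.78 · e^0.080904
= 28.78 × 1.084267 = €31.21 per troy ounce

€31.21 per troy ounce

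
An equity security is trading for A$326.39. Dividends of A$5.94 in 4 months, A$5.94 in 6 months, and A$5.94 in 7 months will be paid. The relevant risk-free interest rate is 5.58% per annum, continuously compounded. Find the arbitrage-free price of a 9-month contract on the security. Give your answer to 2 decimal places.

PV(dividends) I = 5.94·e^(−0.0558·4/12) + 5.94·e^(−0.0558·6/12) + 5.94·e^(−0.0558·7/12)
I = 5.8305 + 5.7766 + 5.7498 = 17.3569
F = (S − I)·e^(rT) = (326.39 − 17.3569) · e^(0.0558·9/12)
= 309.0331 · e^0.041850 = 309.0331 × 1.042738 = A$322.24

A$322.24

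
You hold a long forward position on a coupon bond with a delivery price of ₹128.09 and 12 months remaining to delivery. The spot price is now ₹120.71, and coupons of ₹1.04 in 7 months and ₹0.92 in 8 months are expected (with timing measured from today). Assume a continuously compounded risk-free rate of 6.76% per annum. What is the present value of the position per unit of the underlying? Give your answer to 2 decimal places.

PV(remaining coupons) I = 1.04·e^(−0.0676·7/12) + 0.92·e^(−0.0676·8/12) = 1.8792
Current forward F = (S − I)·e^(rT) = (120.71 − 1.8792)·e^(0.0676·12/12) = 118.8308 × 1.069937 = 127.1415
Value (long) = (F − K)·e^(−rT) = (127.1415 − 128.09) × 0.934634 = -0.8865
Value = -₹0.89

-₹0.89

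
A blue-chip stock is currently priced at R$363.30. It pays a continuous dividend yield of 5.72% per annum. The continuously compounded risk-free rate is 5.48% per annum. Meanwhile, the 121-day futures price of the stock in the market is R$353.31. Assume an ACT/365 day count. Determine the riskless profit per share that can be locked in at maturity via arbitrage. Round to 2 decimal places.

Fair futures: F* = S·e^(carry·T), with carry = (r − q) = 0.0548 − 0.0572 = -0.0024
F* = 363.30 · e^(-0.0024 × 121/365) = 363.30 · e^-0.000796 = 363.30 × 0.999204 = R$363.0108
Market R$353.31 < fair R$363.0108: forward underpriced → reverse cash-and-carry (short spot, go long the forward).
At maturity, profit = |F_mkt − F*| = |353.31 − 363.0108| = R$9.70 per share

R$9.70 per share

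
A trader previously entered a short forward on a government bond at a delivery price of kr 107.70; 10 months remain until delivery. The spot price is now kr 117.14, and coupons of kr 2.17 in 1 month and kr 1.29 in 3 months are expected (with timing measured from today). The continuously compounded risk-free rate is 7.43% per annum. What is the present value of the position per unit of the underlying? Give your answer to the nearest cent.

PV(remaining coupons) I = 2.17·e^(−0.0743·1/12) + 1.29·e^(−0.0743·3/12) = 3.4229
Current forward F = (S − I)·e^(rT) = (117.14 − 3.4229)·e^(0.0743·10/12) = 113.7171 × 1.063874 = 120.9807
Value (long) = (F − K)·e^(−rT) = (120.9807 − 107.70) × 0.939961 = 12.4833
Short position value = −(long value) = -kr 12.48

-kr 12.48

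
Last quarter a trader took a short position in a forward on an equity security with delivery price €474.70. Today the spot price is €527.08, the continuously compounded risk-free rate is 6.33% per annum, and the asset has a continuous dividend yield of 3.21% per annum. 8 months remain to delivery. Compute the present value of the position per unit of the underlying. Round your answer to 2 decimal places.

-€60.84

Current fair forward for the remaining 8 months: F = S·e^((r − q)·T), (r − q) = 0.0633 − 0.0321 = 0.0312
F = 527.08 · e^(0.0312 × 8/12) = 527.08 × 1.021018 = 538.1582
Value of long forward = (F − K)·e^(−rT) = (538.1582 − 474.70) · e^(−0.0633·8/12)
= 63.4582 × 0.958678 = 60.84
Short position value = −(long value) = -€60.84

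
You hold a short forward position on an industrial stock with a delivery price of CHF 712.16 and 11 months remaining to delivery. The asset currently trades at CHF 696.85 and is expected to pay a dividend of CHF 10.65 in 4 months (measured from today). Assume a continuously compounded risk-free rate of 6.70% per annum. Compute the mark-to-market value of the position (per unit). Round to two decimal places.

-CHF 16.70

PV(remaining dividends) I = 10.65·e^(−0.0670·4/12) = 10.4148
Current forward F = (S − I)·e^(rT) = (696.85 − 10.4148)·e^(0.0670·11/12) = 686.4352 × 1.063342 = 729.9154
Value (long) = (F − K)·e^(−rT) = (729.9154 − 712.16) × 0.940431 = 16.6977
Short position value = −(long value) = -CHF 16.70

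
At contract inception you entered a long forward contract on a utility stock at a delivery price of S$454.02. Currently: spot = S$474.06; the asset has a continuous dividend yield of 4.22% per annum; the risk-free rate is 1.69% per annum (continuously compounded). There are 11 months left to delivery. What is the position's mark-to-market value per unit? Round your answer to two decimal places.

Current fair forward for the remaining 11 months: F = S·e^((r − q)·T), (r − q) = 0.0169 − 0.0422 = -0.0253
F = 474.06 · e^(-0.0253 × 11/12) = 474.06 × 0.977075 = 463.1922
Value of long forward = (F − K)·e^(−rT) = (463.1922 − 454.02) · e^(−0.0169·11/12)
= 9.1722 × 0.984628 = 9.03

S$9.03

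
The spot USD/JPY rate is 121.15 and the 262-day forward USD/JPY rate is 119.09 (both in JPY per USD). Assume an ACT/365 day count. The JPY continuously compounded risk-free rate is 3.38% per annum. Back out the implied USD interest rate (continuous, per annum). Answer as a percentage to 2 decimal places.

5.77%

F = S·e^((r_JPY − r_USD)T) ⇒ r_USD = r_JPY − ln(F/S)/T
ln(119.09/121.15) = -0.017150; /(262/365) = -0.023892
r_USD = 0.0338 + 0.023892 = 0.057692
r_USD = 5.77%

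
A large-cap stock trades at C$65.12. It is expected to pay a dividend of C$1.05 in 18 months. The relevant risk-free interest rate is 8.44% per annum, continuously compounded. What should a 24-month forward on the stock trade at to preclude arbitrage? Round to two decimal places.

PV(dividends) I = 1.05·e^(−0.0844·18/12)
I = 0.9251
F = (S − I)·e^(rT) = (65.12 − 0.9251) · e^(0.0844·24/12)
= 64.1949 · e^0.168800 = 64.1949 × 1.183883 = C$76.00

C$76.00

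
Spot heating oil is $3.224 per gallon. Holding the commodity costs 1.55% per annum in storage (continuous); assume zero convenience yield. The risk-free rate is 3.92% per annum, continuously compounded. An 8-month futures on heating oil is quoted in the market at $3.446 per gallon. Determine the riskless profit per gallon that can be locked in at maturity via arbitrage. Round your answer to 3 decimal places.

Fair futures: F* = S·e^(carry·T), with carry = (r + u) = 0.0392 + 0.0155 = 0.0547
F* = 3.224 · e^(0.0547 × 8/12) = 3.224 · e^0.036467 = 3.224 × 1.037140 = $3.3437
Market $3.446 > fair $3.3437: forward overpriced → cash-and-carry (buy spot, short the forward).
At maturity, profit = |F_mkt − F*| = |3.446 − 3.3437| = $0.102 per gallon

$0.102 per gallon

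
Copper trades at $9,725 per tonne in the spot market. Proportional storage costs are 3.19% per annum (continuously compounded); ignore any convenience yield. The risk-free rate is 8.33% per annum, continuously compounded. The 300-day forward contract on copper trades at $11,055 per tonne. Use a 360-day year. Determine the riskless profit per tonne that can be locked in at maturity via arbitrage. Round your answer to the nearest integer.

Fair forward: F* = S·e^(carry·T), with carry = (r + u) = 0.0833 + 0.0319 = 0.1152
F* = 9725 · e^(0.1152 × 300/360) = 9725 · e^0.096000 = 9725 × 1.100759 = $10704.8813
Market $11055 > fair $10704.8813: forward overpriced → cash-and-carry (buy spot, short the forward).
At maturity, profit = |F_mkt − F*| = |11055 − 10704.8813| = $350 per tonne

$350 per tonne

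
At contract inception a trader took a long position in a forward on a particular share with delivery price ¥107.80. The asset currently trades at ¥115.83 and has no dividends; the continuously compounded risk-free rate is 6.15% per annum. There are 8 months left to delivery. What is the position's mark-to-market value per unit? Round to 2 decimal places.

Current fair forward for the remaining 8 months: F = S·e^(r·T), r = 0.0615
F = 115.83 · e^(0.0615 × 8/12) = 115.83 × 1.041852 = 120.6777
Value of long forward = (F − K)·e^(−rT) = (120.6777 − 107.80) · e^(−0.0615·8/12)
= 12.8777 × 0.959829 = 12.36

¥12.36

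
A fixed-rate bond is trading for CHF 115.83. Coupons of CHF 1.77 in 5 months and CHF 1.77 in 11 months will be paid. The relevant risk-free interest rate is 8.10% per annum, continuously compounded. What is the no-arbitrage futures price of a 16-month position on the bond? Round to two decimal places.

PV(coupons) I = 1.77·e^(−0.0810·5/12) + 1.77·e^(−0.0810·11/12)
I = 1.7113 + 1.6433 = 3.3546
F = (S − I)·e^(rT) = (115.83 − 3.3546) · e^(0.0810·16/12)
= 112.4754 · e^0.108000 = 112.4754 × 1.114048 = CHF 125.30

CHF 125.30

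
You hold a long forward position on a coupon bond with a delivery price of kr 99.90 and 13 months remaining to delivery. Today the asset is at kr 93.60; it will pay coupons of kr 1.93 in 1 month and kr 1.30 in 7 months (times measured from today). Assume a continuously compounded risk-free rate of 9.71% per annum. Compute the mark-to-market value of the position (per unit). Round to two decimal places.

PV(remaining coupons) I = 1.93·e^(−0.0971·1/12) + 1.30·e^(−0.0971·7/12) = 3.1429
Current forward F = (S − I)·e^(rT) = (93.60 − 3.1429)·e^(0.0971·13/12) = 90.4571 × 1.110924 = 100.4910
Value (long) = (F − K)·e^(−rT) = (100.4910 − 99.90) × 0.900152 = 0.5320
Value = kr 0.53

kr 0.53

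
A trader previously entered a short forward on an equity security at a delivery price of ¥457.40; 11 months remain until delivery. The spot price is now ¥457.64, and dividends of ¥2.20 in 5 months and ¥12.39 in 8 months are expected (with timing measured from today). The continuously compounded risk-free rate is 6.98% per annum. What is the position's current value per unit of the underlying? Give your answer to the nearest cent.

-¥14.63

PV(remaining dividends) I = 2.20·e^(−0.0698·5/12) + 12.39·e^(−0.0698·8/12) = 13.9636
Current forward F = (S − I)·e^(rT) = (457.64 − 13.9636)·e^(0.0698·11/12) = 443.6764 × 1.066075 = 472.9923
Value (long) = (F − K)·e^(−rT) = (472.9923 − 457.40) × 0.938021 = 14.6259
Short position value = −(long value) = -¥14.63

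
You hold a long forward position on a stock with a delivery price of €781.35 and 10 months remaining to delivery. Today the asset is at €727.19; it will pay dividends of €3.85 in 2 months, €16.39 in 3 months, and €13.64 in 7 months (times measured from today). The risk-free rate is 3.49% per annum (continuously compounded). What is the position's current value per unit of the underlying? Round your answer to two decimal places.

PV(remaining dividends) I = 3.85·e^(−0.0349·2/12) + 16.39·e^(−0.0349·3/12) + 13.64·e^(−0.0349·7/12) = 33.4404
Current forward F = (S − I)·e^(rT) = (727.19 − 33.4404)·e^(0.0349·10/12) = 693.7496 × 1.029510 = 714.2222
Value (long) = (F − K)·e^(−rT) = (714.2222 − 781.35) × 0.971336 = -65.2036
Value = -€65.20

-€65.20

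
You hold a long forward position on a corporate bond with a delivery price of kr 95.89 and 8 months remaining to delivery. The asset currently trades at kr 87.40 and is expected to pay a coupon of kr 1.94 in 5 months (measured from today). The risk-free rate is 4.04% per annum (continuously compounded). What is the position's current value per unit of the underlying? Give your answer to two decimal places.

-kr 7.85

PV(remaining coupons) I = 1.94·e^(−0.0404·5/12) = 1.9076
Current forward F = (S − I)·e^(rT) = (87.40 − 1.9076)·e^(0.0404·8/12) = 85.4924 × 1.027299 = 87.8263
Value (long) = (F − K)·e^(−rT) = (87.8263 − 95.89) × 0.973426 = -7.8494
Value = -kr 7.85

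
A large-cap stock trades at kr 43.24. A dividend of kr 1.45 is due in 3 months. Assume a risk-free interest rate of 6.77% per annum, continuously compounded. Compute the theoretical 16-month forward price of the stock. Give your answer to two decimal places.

PV(dividends) I = 1.45·e^(−0.0677·3/12)
I = 1.4257
F = (S − I)·e^(rT) = (43.24 − 1.4257) · e^(0.0677·16/12)
= 41.8143 · e^0.090267 = 41.8143 × 1.094466 = kr 45.76

kr 45.76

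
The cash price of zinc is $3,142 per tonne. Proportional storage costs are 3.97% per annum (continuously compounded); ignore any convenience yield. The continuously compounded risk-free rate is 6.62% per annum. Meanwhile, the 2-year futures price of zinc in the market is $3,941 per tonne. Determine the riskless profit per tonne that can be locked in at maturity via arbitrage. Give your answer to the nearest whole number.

Fair futures: F* = S·e^(carry·T), with carry = (r + u) = 0.0662 + 0.0397 = 0.1059
F* = 3142 · e^(0.1059 × 2) = 3142 · e^0.211800 = 3142 × 1.235901 = $3883.2009
Market $3941 > fair $3883.2009: forward overpriced → cash-and-carry (buy spot, short the forward).
At maturity, profit = |F_mkt − F*| = |3941 − 3883.2009| = $58 per tonne

$58 per tonne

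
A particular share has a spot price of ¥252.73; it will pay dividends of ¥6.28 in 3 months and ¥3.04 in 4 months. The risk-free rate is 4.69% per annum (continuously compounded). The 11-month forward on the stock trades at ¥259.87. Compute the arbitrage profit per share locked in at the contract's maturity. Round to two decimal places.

¥5.64 per share

PV(dividends) I = 6.28·e^(−0.0469·3/12) + 3.04·e^(−0.0469·4/12) = 9.1996
Fair forward F* = (S − I)·e^(rT) = (252.73 − 9.1996)·e^0.042992 = 243.5304 × 1.043930 = 254.2287
Market ¥259.87 > fair 254.2287: forward overpriced → cash-and-carry (borrow at r, buy the stock and collect the dividends, short the forward).
Profit at T = |F_mkt − F*| = |259.87 − 254.2287| = ¥5.64 per share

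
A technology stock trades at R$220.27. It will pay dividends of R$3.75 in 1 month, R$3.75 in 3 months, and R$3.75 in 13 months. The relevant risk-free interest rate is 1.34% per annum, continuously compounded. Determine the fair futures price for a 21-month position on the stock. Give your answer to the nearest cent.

R$214.05

PV(dividends) I = 3.75·e^(−0.0134·1/12) + 3.75·e^(−0.0134·3/12) + 3.75·e^(−0.0134·13/12)
I = 3.7458 + 3.7375 + 3.6960 = 11.1793
F = (S − I)·e^(rT) = (220.27 − 11.1793) · e^(0.0134·21/12)
= 209.0907 · e^0.023450 = 209.0907 × 1.023727 = R$214.05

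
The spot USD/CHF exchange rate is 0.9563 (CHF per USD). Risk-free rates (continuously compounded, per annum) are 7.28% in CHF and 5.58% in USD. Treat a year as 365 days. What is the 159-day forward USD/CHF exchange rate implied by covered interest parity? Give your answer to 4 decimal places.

0.9634

F = S·e^((r_CHF − r_USD)T) = 0.9563 · e^((0.0728 − 0.0558) × 159/365)
= 0.9563 · e^0.007405 = 0.9563 × 1.007432
F = 0.9634 CHF per USD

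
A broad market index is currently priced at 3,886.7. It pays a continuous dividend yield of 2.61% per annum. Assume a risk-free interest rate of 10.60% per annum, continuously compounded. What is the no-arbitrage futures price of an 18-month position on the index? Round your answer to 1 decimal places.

4,381.6

F = S·e^((r − q)T) = 3886.7 · e^((0.1060 − 0.0261) × 18/12)
= 3886.7 · e^0.119850 = 3886.7 × 1.127328
F = 4,381.6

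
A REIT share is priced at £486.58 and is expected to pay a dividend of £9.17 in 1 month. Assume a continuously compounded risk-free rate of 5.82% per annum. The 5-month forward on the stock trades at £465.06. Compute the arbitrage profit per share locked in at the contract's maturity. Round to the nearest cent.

PV(dividends) I = 9.17·e^(−0.0582·1/12) = 9.1256
Fair forward F* = (S − I)·e^(rT) = (486.58 − 9.1256)·e^0.024250 = 477.4544 × 1.024546 = 489.1740
Market £465.06 < fair 489.1740: forward underpriced → reverse cash-and-carry (short the stock, invest proceeds at r, pay the dividends, go long the forward).
Profit at T = |F_mkt − F*| = |465.06 − 489.1740| = £24.11 per share

£24.11 per share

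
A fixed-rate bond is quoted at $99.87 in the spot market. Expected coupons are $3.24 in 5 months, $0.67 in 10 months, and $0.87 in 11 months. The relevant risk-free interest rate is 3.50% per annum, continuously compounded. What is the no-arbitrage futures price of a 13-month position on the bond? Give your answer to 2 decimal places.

PV(coupons) I = 3.24·e^(−0.0350·5/12) + 0.67·e^(−0.0350·10/12) + 0.87·e^(−0.0350·11/12)
I = 3.1931 + 0.6507 + 0.8425 = 4.6863
F = (S − I)·e^(rT) = (99.87 − 4.6863) · e^(0.0350·13/12)
= 95.1837 · e^0.037917 = 95.1837 × 1.038645 = $98.86

$98.86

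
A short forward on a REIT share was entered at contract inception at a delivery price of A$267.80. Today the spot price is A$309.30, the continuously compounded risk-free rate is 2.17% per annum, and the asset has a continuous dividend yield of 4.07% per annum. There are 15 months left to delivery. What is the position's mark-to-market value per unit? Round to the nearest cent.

-A$33.32

Current fair forward for the remaining 15 months: F = S·e^((r − q)·T), (r − q) = 0.0217 − 0.0407 = -0.0190
F = 309.30 · e^(-0.0190 × 15/12) = 309.30 × 0.976530 = 302.0407
Value of long forward = (F − K)·e^(−rT) = (302.0407 − 267.80) · e^(−0.0217·15/12)
= 34.2407 × 0.973240 = 33.32
Short position value = −(long value) = -A$33.32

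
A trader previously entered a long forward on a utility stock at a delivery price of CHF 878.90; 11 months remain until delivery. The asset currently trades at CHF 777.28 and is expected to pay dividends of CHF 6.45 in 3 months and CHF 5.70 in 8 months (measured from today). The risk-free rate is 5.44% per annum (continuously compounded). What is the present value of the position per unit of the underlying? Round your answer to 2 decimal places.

-CHF 70.73

PV(remaining dividends) I = 6.45·e^(−0.0544·3/12) + 5.70·e^(−0.0544·8/12) = 11.8599
Current forward F = (S − I)·e^(rT) = (777.28 − 11.8599)·e^(0.0544·11/12) = 765.4201 × 1.051131 = 804.5568
Value (long) = (F − K)·e^(−rT) = (804.5568 − 878.90) × 0.951356 = -70.7268
Value = -CHF 70.73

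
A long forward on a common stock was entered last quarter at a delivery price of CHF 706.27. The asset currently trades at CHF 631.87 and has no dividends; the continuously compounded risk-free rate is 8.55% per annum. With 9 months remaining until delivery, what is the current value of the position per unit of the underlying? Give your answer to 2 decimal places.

Current fair forward for the remaining 9 months: F = S·e^(r·T), r = 0.0855
F = 631.87 · e^(0.0855 × 9/12) = 631.87 × 1.066226 = 673.7162
Value of long forward = (F − K)·e^(−rT) = (673.7162 − 706.27) · e^(−0.0855·9/12)
= -32.5538 × 0.937888 = -30.53

-CHF 30.53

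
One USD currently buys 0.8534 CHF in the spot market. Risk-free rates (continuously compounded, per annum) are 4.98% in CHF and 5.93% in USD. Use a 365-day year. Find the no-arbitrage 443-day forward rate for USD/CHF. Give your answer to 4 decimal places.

0.8436

F = S·e^((r_CHF − r_USD)T) = 0.8534 · e^((0.0498 − 0.0593) × 443/365)
= 0.8534 · e^-0.011530 = 0.8534 × 0.988536
F = 0.8436 CHF per USD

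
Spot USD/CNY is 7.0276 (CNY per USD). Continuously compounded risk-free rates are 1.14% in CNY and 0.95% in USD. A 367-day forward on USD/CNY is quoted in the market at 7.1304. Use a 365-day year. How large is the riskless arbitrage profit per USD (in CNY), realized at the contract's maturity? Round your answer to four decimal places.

Fair forward: F* = S·e^(carry·T), with carry = (r_CNY − r_USD) = 0.0114 − 0.0095 = 0.0019
F* = 7.0276 · e^(0.0019 × 367/365) = 7.0276 · e^0.001910 = 7.0276 × 1.001912 = 7.0410
Market 7.1304 > fair 7.0410: forward overpriced → cash-and-carry (buy spot, short the forward).
At maturity, profit = |F_mkt − F*| = |7.1304 − 7.0410| = 0.0894 per USD (in CNY)

0.0894 per USD (in CNY)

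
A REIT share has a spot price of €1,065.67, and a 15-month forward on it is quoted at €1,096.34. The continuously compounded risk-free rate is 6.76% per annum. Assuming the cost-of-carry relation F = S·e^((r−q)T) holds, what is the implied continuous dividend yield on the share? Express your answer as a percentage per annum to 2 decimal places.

4.49%

From F = S·e^((r−q)T): (r − q) = ln(F/S)/T
ln(1096.34/1065.67) = ln(1.028780) = 0.028374
(r − q) = 0.028374 / (15/12) = 0.022699
q = r − ln(F/S)/T = 0.0676 − 0.022699 = 0.044901
q = 4.49%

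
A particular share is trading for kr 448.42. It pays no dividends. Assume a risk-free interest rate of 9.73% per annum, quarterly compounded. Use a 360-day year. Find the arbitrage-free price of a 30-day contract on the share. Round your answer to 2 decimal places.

F = S · (1+r/4)^(4T)
= 448.42 × 1.008043
F = kr 452.03

kr 452.03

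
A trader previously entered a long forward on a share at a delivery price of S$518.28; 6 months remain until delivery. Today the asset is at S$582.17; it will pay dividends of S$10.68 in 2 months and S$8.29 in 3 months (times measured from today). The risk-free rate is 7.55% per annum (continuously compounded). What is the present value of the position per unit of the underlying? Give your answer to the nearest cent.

PV(remaining dividends) I = 10.68·e^(−0.0755·2/12) + 8.29·e^(−0.0755·3/12) = 18.6814
Current forward F = (S − I)·e^(rT) = (582.17 − 18.6814)·e^(0.0755·6/12) = 563.4886 × 1.038472 = 585.1671
Value (long) = (F − K)·e^(−rT) = (585.1671 − 518.28) × 0.962954 = 64.4092
Value = S$64.41

S$64.41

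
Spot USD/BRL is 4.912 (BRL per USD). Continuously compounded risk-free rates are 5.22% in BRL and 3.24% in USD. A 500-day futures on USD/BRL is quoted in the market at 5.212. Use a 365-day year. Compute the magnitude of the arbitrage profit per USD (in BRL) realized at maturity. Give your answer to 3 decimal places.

0.165 per USD (in BRL)

Fair futures: F* = S·e^(carry·T), with carry = (r_BRL − r_USD) = 0.0522 − 0.0324 = 0.0198
F* = 4.912 · e^(0.0198 × 500/365) = 4.912 · e^0.027123 = 4.912 × 1.027494 = 5.0471
Market 5.212 > fair 5.0471: forward overpriced → cash-and-carry (buy spot, short the forward).
At maturity, profit = |F_mkt − F*| = |5.212 − 5.0471| = 0.165 per USD (in BRL)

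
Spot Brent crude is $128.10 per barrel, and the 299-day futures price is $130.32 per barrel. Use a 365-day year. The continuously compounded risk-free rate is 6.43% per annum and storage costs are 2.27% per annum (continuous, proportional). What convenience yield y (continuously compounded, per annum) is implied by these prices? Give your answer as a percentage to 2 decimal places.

F = S·e^((r+u−y)T) ⇒ (r+u−y) = ln(F/S)/T
ln(130.32/128.10) = 0.017182; /T ⇒ 0.020975
y = r + u − ln(F/S)/T = 0.0643 + 0.0227 − 0.020975 = 0.066025
y = 6.60%

6.60%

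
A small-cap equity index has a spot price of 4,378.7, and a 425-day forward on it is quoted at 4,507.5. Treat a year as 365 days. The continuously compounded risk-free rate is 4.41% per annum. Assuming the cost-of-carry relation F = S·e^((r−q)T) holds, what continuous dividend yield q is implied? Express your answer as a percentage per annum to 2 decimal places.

From F = S·e^((r−q)T): (r − q) = ln(F/S)/T
ln(4507.5/4378.7) = ln(1.029415) = 0.028991
(r − q) = 0.028991 / (425/365) = 0.024898
q = r − ln(F/S)/T = 0.0441 − 0.024898 = 0.019202
q = 1.92%

1.92%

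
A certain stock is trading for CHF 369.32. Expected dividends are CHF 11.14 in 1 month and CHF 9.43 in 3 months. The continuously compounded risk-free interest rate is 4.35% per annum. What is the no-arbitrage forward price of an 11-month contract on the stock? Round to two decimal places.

CHF 363.09

PV(dividends) I = 11.14·e^(−0.0435·1/12) + 9.43·e^(−0.0435·3/12)
I = 11.0997 + 9.3280 = 20.4277
F = (S − I)·e^(rT) = (369.32 − 20.4277) · e^(0.0435·11/12)
= 348.8923 · e^0.039875 = 348.8923 × 1.040681 = CHF 363.09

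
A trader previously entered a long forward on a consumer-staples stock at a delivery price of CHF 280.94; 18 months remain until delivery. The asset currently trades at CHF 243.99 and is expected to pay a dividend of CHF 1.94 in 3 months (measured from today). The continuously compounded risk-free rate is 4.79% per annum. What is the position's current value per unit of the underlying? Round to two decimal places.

-CHF 19.39

PV(remaining dividends) I = 1.94·e^(−0.0479·3/12) = 1.9169
Current forward F = (S − I)·e^(rT) = (243.99 − 1.9169)·e^(0.0479·18/12) = 242.0731 × 1.074494 = 260.1061
Value (long) = (F − K)·e^(−rT) = (260.1061 − 280.94) × 0.930670 = -19.3895
Value = -CHF 19.39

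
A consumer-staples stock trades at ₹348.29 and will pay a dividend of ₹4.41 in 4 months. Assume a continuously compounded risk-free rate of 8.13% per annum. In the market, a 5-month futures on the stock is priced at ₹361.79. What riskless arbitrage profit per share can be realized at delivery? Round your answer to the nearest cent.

PV(dividends) I = 4.41·e^(−0.0813·4/12) = 4.2921
Fair futures F* = (S − I)·e^(rT) = (348.29 − 4.2921)·e^0.033875 = 343.9979 × 1.034455 = 355.8503
Market ₹361.79 > fair 355.8503: forward overpriced → cash-and-carry (borrow at r, buy the stock and collect the dividends, short the forward).
Profit at T = |F_mkt − F*| = |361.79 − 355.8503| = ₹5.94 per share

₹5.94 per share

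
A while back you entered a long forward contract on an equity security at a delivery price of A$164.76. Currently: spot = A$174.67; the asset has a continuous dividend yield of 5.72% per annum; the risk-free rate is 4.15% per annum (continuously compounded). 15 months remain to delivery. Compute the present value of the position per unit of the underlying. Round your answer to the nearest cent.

Current fair forward for the remaining 15 months: F = S·e^((r − q)·T), (r − q) = 0.0415 − 0.0572 = -0.0157
F = 174.67 · e^(-0.0157 × 15/12) = 174.67 × 0.980566 = 171.2755
Value of long forward = (F − K)·e^(−rT) = (171.2755 − 164.76) · e^(−0.0415·15/12)
= 6.5155 × 0.949448 = 6.19

A$6.19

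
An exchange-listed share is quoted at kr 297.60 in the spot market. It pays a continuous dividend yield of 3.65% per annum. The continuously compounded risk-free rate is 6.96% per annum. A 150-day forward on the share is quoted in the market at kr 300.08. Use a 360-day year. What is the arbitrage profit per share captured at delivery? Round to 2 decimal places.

kr 1.65 per share

Fair forward: F* = S·e^(carry·T), with carry = (r − q) = 0.0696 − 0.0365 = 0.0331
F* = 297.60 · e^(0.0331 × 150/360) = 297.60 · e^0.013792 = 297.60 × 1.013888 = kr 301.7331
Market kr 300.08 < fair kr 301.7331: forward underpriced → reverse cash-and-carry (short spot, go long the forward).
At maturity, profit = |F_mkt − F*| = |300.08 − 301.7331| = kr 1.65 per share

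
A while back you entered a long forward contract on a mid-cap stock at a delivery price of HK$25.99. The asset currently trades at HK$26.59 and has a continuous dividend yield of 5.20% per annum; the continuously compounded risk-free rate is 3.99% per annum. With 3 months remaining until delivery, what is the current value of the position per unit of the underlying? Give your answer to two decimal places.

Current fair forward for the remaining 3 months: F = S·e^((r − q)·T), (r − q) = 0.0399 − 0.0520 = -0.0121
F = 26.59 · e^(-0.0121 × 3/12) = 26.59 × 0.996980 = 26.5097
Value of long forward = (F − K)·e^(−rT) = (26.5097 − 25.99) · e^(−0.0399·3/12)
= 0.5197 × 0.990075 = 0.51

HK$0.51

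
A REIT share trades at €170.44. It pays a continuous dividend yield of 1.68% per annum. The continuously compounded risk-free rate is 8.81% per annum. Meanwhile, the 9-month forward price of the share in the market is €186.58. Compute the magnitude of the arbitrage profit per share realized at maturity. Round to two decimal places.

Fair forward: F* = S·e^(carry·T), with carry = (r − q) = 0.0881 − 0.0168 = 0.0713
F* = 170.44 · e^(0.0713 × 9/12) = 170.44 · e^0.053475 = 170.44 × 1.054931 = €179.8024
Market €186.58 > fair €179.8024: forward overpriced → cash-and-carry (buy spot, short the forward).
At maturity, profit = |F_mkt − F*| = |186.58 − 179.8024| = €6.78 per share

€6.78 per share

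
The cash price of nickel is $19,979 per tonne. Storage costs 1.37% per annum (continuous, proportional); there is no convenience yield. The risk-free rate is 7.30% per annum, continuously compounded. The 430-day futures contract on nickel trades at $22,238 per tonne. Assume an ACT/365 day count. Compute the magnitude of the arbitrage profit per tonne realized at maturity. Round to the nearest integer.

$110 per tonne

Fair futures: F* = S·e^(carry·T), with carry = (r + u) = 0.0730 + 0.0137 = 0.0867
F* = 19979 · e^(0.0867 × 430/365) = 19979 · e^0.102140 = 19979 × 1.107539 = $22127.5217
Market $22238 > fair $22127.5217: forward overpriced → cash-and-carry (buy spot, short the forward).
At maturity, profit = |F_mkt − F*| = |22238 − 22127.5217| = $110 per tonne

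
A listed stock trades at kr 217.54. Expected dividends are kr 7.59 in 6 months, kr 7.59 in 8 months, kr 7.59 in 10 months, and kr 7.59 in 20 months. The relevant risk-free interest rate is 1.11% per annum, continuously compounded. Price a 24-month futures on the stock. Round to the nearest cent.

PV(dividends) I = 7.59·e^(−0.0111·6/12) + 7.59·e^(−0.0111·8/12) + 7.59·e^(−0.0111·10/12) + 7.59·e^(−0.0111·20/12)
I = 7.5480 + 7.5340 + 7.5201 + 7.4509 = 30.0530
F = (S − I)·e^(rT) = (217.54 − 30.0530) · e^(0.0111·24/12)
= 187.4870 · e^0.022200 = 187.4870 × 1.022448 = kr 191.70

kr 191.70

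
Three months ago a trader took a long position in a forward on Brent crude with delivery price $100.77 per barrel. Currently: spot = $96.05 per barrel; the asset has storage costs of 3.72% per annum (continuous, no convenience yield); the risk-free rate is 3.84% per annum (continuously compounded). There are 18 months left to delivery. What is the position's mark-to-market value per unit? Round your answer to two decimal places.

$6.43 per barrel

Current fair forward for the remaining 18 months: F = S·e^((r + u)·T), (r + u) = 0.0384 + 0.0372 = 0.0756
F = 96.05 · e^(0.0756 × 18/12) = 96.05 × 1.120080 = 107.5837
Value of long forward = (F − K)·e^(−rT) = (107.5837 − 100.77) · e^(−0.0384·18/12)
= 6.8137 × 0.944027 = 6.43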